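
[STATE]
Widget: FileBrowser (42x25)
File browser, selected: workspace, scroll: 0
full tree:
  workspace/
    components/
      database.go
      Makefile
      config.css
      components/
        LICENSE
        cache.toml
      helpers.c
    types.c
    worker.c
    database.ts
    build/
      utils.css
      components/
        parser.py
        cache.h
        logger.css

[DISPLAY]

> [-] workspace/                          
    [+] components/                       
    types.c                               
    worker.c                              
    database.ts                           
    [+] build/                            
                                          
                                          
                                          
                                          
                                          
                                          
                                          
                                          
                                          
                                          
                                          
                                          
                                          
                                          
                                          
                                          
                                          
                                          
                                          


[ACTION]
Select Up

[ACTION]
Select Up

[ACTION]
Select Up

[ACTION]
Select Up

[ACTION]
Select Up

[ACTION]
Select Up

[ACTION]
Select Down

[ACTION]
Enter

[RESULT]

  [-] workspace/                          
  > [-] components/                       
      database.go                         
      Makefile                            
      config.css                          
      [+] components/                     
      helpers.c                           
    types.c                               
    worker.c                              
    database.ts                           
    [+] build/                            
                                          
                                          
                                          
                                          
                                          
                                          
                                          
                                          
                                          
                                          
                                          
                                          
                                          
                                          


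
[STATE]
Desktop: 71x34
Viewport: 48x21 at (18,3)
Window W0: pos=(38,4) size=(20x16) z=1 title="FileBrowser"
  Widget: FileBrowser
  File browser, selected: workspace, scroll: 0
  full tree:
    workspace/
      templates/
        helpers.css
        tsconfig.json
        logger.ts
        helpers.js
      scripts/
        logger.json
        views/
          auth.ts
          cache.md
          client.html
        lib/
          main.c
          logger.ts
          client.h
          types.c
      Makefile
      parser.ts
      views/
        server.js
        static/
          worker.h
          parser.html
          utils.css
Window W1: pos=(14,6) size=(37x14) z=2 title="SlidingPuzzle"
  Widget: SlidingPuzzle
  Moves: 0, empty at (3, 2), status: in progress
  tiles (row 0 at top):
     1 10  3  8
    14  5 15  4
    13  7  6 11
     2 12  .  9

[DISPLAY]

                                                
                    ┏━━━━━━━━━━━━━━━━━━┓        
                    ┃ FileBrowser      ┃        
━━━━━━━━━━━━━━━━━━━━━━━━━━━━━━━━┓──────┨        
idingPuzzle                     ┃ace/  ┃        
────────────────────────────────┨lates/┃        
──┬────┬────┬────┐              ┃pts/  ┃        
1 │ 10 │  3 │  8 │              ┃      ┃        
──┼────┼────┼────┤              ┃s     ┃        
4 │  5 │ 15 │  4 │              ┃s/    ┃        
──┼────┼────┼────┤              ┃      ┃        
3 │  7 │  6 │ 11 │              ┃      ┃        
──┼────┼────┼────┤              ┃      ┃        
2 │ 12 │    │  9 │              ┃      ┃        
──┴────┴────┴────┘              ┃      ┃        
es: 0                           ┃      ┃        
━━━━━━━━━━━━━━━━━━━━━━━━━━━━━━━━┛━━━━━━┛        
                                                
                                                
                                                
                                                


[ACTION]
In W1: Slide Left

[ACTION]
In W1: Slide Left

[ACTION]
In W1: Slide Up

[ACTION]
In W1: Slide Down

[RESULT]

                                                
                    ┏━━━━━━━━━━━━━━━━━━┓        
                    ┃ FileBrowser      ┃        
━━━━━━━━━━━━━━━━━━━━━━━━━━━━━━━━┓──────┨        
idingPuzzle                     ┃ace/  ┃        
────────────────────────────────┨lates/┃        
──┬────┬────┬────┐              ┃pts/  ┃        
1 │ 10 │  3 │  8 │              ┃      ┃        
──┼────┼────┼────┤              ┃s     ┃        
4 │  5 │ 15 │  4 │              ┃s/    ┃        
──┼────┼────┼────┤              ┃      ┃        
3 │  7 │  6 │    │              ┃      ┃        
──┼────┼────┼────┤              ┃      ┃        
2 │ 12 │  9 │ 11 │              ┃      ┃        
──┴────┴────┴────┘              ┃      ┃        
es: 2                           ┃      ┃        
━━━━━━━━━━━━━━━━━━━━━━━━━━━━━━━━┛━━━━━━┛        
                                                
                                                
                                                
                                                


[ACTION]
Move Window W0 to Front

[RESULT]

                                                
                    ┏━━━━━━━━━━━━━━━━━━┓        
                    ┃ FileBrowser      ┃        
━━━━━━━━━━━━━━━━━━━━┠──────────────────┨        
idingPuzzle         ┃> [-] workspace/  ┃        
────────────────────┃    [+] templates/┃        
──┬────┬────┬────┐  ┃    [+] scripts/  ┃        
1 │ 10 │  3 │  8 │  ┃    Makefile      ┃        
──┼────┼────┼────┤  ┃    parser.ts     ┃        
4 │  5 │ 15 │  4 │  ┃    [+] views/    ┃        
──┼────┼────┼────┤  ┃                  ┃        
3 │  7 │  6 │    │  ┃                  ┃        
──┼────┼────┼────┤  ┃                  ┃        
2 │ 12 │  9 │ 11 │  ┃                  ┃        
──┴────┴────┴────┘  ┃                  ┃        
es: 2               ┃                  ┃        
━━━━━━━━━━━━━━━━━━━━┗━━━━━━━━━━━━━━━━━━┛        
                                                
                                                
                                                
                                                


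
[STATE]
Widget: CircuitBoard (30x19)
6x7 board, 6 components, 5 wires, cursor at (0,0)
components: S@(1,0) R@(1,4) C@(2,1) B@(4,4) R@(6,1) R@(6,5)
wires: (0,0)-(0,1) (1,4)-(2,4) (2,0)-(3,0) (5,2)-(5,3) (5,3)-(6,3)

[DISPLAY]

   0 1 2 3 4 5                
0  [.]─ ·                     
                              
1   S               R         
                    │         
2   ·   C           ·         
    │                         
3   ·                         
                              
4                   B         
                              
5           · ─ ·             
                │             
6       R       ·       R     
Cursor: (0,0)                 
                              
                              
                              
                              


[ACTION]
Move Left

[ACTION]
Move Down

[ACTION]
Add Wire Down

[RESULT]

   0 1 2 3 4 5                
0   · ─ ·                     
                              
1  [S]              R         
    │               │         
2   ·   C           ·         
    │                         
3   ·                         
                              
4                   B         
                              
5           · ─ ·             
                │             
6       R       ·       R     
Cursor: (1,0)                 
                              
                              
                              
                              


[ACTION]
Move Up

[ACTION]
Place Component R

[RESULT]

   0 1 2 3 4 5                
0  [R]─ ·                     
                              
1   S               R         
    │               │         
2   ·   C           ·         
    │                         
3   ·                         
                              
4                   B         
                              
5           · ─ ·             
                │             
6       R       ·       R     
Cursor: (0,0)                 
                              
                              
                              
                              


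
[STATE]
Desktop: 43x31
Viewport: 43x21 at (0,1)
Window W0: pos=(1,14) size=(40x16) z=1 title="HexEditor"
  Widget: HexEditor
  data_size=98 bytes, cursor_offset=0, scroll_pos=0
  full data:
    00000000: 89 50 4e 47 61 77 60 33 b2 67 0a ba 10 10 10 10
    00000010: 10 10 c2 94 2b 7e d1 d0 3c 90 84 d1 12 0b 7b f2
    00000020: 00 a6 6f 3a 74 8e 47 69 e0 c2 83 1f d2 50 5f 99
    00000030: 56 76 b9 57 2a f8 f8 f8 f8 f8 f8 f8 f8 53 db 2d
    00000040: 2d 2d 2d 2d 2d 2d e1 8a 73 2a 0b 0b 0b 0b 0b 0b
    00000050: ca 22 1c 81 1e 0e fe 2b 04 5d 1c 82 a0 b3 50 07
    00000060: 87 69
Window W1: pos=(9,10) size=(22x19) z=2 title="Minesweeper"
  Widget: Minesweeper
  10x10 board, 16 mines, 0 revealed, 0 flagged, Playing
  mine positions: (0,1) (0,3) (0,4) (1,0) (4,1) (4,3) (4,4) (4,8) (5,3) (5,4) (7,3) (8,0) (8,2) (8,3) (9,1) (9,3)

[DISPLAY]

                                           
                                           
                                           
                                           
                                           
                                           
                                           
                                           
                                           
         ┏━━━━━━━━━━━━━━━━━━━━┓            
         ┃ Minesweeper        ┃            
         ┠────────────────────┨            
         ┃■■■■■■■■■■          ┃            
 ┏━━━━━━━┃■■■■■■■■■■          ┃━━━━━━━━━┓  
 ┃ HexEdi┃■■■■■■■■■■          ┃         ┃  
 ┠───────┃■■■■■■■■■■          ┃─────────┨  
 ┃0000000┃■■■■■■■■■■          ┃0 33  b2 ┃  
 ┃0000001┃■■■■■■■■■■          ┃1 d0  3c ┃  
 ┃0000002┃■■■■■■■■■■          ┃7 69  e0 ┃  
 ┃0000003┃■■■■■■■■■■          ┃8 f8  f8 ┃  
 ┃0000004┃■■■■■■■■■■          ┃1 8a  73 ┃  


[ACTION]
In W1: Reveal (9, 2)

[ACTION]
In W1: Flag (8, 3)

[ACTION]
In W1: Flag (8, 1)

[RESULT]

                                           
                                           
                                           
                                           
                                           
                                           
                                           
                                           
                                           
         ┏━━━━━━━━━━━━━━━━━━━━┓            
         ┃ Minesweeper        ┃            
         ┠────────────────────┨            
         ┃■■■■■■■■■■          ┃            
 ┏━━━━━━━┃■■■■■■■■■■          ┃━━━━━━━━━┓  
 ┃ HexEdi┃■■■■■■■■■■          ┃         ┃  
 ┠───────┃■■■■■■■■■■          ┃─────────┨  
 ┃0000000┃■■■■■■■■■■          ┃0 33  b2 ┃  
 ┃0000001┃■■■■■■■■■■          ┃1 d0  3c ┃  
 ┃0000002┃■■■■■■■■■■          ┃7 69  e0 ┃  
 ┃0000003┃■■■■■■■■■■          ┃8 f8  f8 ┃  
 ┃0000004┃■⚑■⚑■■■■■■          ┃1 8a  73 ┃  


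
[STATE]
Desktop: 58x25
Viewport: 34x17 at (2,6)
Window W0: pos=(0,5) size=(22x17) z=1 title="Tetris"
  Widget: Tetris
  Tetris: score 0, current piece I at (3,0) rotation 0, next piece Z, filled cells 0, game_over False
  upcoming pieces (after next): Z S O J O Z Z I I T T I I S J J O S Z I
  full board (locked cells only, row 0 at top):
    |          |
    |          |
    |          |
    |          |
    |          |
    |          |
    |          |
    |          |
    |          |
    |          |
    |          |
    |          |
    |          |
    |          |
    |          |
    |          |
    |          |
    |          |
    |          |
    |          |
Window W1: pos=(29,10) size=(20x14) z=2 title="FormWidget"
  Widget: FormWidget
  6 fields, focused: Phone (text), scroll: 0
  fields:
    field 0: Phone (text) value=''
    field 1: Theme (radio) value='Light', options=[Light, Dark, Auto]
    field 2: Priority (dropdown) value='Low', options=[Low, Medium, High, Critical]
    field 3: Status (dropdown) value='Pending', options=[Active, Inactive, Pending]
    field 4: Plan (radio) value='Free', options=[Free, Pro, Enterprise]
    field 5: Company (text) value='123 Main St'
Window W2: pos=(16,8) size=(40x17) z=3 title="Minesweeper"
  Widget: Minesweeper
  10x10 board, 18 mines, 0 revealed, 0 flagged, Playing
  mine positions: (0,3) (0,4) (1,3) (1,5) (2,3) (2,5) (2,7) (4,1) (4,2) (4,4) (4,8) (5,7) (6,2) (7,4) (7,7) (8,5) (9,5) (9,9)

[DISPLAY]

Tetris             ┃              
───────────────────┨              
         │Next┏━━━━━━━━━━━━━━━━━━━
         │▓▓  ┃ Minesweeper       
         │ ▓▓ ┠───────────────────
         │    ┃■■■■■■■■■■         
         │    ┃■■■■■■■■■■         
         │    ┃■■■■■■■■■■         
         │Scor┃■■■■■■■■■■         
         │0   ┃■■■■■■■■■■         
         │    ┃■■■■■■■■■■         
         │    ┃■■■■■■■■■■         
         │    ┃■■■■■■■■■■         
         │    ┃■■■■■■■■■■         
         │    ┃■■■■■■■■■■         
━━━━━━━━━━━━━━┃                   
              ┃                   


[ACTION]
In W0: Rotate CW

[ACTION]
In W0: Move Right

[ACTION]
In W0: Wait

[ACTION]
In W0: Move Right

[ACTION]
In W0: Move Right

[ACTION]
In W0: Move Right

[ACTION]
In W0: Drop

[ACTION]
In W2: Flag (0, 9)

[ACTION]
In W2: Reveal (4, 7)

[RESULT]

Tetris             ┃              
───────────────────┨              
         │Next┏━━━━━━━━━━━━━━━━━━━
         │▓▓  ┃ Minesweeper       
         │ ▓▓ ┠───────────────────
         │    ┃■■■■■■■■■⚑         
         │    ┃■■■■■■■■■■         
         │    ┃■■■■■■■■■■         
         │Scor┃■■■■■■■■■■         
         │0   ┃■■■■■■■2■■         
         │    ┃■■■■■■■■■■         
         │    ┃■■■■■■■■■■         
         │    ┃■■■■■■■■■■         
         │    ┃■■■■■■■■■■         
         │    ┃■■■■■■■■■■         
━━━━━━━━━━━━━━┃                   
              ┃                   


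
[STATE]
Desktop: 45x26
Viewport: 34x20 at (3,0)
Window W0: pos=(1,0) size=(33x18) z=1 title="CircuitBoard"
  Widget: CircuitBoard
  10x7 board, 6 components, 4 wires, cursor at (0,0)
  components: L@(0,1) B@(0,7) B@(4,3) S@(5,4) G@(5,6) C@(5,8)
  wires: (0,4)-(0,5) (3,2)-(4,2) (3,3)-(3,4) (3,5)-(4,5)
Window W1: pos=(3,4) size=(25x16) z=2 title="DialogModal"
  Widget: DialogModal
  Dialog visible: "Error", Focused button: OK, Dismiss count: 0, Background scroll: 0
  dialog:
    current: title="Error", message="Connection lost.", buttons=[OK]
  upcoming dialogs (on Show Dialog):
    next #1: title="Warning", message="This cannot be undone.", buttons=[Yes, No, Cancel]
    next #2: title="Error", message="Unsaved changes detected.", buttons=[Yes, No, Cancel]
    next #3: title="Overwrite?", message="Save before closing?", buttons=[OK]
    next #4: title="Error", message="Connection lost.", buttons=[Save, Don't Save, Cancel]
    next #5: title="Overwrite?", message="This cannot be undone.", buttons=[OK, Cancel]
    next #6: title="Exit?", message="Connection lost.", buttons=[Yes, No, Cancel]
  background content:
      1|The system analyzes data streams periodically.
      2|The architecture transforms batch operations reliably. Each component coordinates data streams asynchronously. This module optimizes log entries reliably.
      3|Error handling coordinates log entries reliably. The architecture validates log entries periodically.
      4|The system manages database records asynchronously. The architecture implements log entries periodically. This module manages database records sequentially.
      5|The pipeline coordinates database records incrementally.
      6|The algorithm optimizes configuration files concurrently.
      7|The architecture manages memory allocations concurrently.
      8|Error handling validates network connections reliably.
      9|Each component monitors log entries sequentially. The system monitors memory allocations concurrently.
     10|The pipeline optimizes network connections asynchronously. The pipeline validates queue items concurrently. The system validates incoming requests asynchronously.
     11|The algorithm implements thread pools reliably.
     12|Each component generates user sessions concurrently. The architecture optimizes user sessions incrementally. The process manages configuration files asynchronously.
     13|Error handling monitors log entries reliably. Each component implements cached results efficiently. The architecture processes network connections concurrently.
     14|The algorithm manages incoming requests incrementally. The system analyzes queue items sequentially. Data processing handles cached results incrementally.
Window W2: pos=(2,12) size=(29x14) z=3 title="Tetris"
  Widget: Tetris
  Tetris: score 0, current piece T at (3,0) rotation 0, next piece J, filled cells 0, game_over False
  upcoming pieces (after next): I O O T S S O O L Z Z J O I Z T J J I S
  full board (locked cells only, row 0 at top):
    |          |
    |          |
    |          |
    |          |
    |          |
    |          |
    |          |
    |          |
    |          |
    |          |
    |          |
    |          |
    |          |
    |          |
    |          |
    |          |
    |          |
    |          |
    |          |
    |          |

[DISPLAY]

━━━━━━━━━━━━━━━━━━━━━━━━━━━━━━┓   
CircuitBoard                  ┃   
──────────────────────────────┨   
  0 1 2 3 4 5 6 7 8 9         ┃   
┏━━━━━━━━━━━━━━━━━━━━━━━┓     ┃   
┃ DialogModal           ┃     ┃   
┠───────────────────────┨     ┃   
┃The system analyzes dat┃     ┃   
┃The architecture transf┃     ┃   
┃Error handling coordina┃     ┃   
┃Th┌─────────────────┐ta┃     ┃   
┃Th│      Error      │te┃     ┃   
━━━━━━━━━━━━━━━━━━━━━━━━━━━┓  ┃   
 Tetris                    ┃  ┃   
───────────────────────────┨  ┃   
          │Next:           ┃  ┃   
          │█               ┃  ┃   
          │███             ┃━━┛   
          │                ┃      
          │                ┃      


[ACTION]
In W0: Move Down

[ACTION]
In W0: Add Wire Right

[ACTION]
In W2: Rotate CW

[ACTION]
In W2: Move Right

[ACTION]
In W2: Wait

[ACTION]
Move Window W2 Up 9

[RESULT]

━━━━━━━━━━━━━━━━━━━━━━━━━━━━━━┓   
CircuitBoard                  ┃   
──────────────────────────────┨   
━━━━━━━━━━━━━━━━━━━━━━━━━━━┓  ┃   
 Tetris                    ┃  ┃   
───────────────────────────┨  ┃   
          │Next:           ┃  ┃   
          │█               ┃  ┃   
          │███             ┃  ┃   
          │                ┃  ┃   
          │                ┃  ┃   
          │                ┃  ┃   
          │Score:          ┃  ┃   
          │0               ┃  ┃   
          │                ┃  ┃   
          │                ┃  ┃   
━━━━━━━━━━━━━━━━━━━━━━━━━━━┛  ┃   
┃The algorithm implement┃━━━━━┛   
┃Each component generate┃         
┗━━━━━━━━━━━━━━━━━━━━━━━┛         


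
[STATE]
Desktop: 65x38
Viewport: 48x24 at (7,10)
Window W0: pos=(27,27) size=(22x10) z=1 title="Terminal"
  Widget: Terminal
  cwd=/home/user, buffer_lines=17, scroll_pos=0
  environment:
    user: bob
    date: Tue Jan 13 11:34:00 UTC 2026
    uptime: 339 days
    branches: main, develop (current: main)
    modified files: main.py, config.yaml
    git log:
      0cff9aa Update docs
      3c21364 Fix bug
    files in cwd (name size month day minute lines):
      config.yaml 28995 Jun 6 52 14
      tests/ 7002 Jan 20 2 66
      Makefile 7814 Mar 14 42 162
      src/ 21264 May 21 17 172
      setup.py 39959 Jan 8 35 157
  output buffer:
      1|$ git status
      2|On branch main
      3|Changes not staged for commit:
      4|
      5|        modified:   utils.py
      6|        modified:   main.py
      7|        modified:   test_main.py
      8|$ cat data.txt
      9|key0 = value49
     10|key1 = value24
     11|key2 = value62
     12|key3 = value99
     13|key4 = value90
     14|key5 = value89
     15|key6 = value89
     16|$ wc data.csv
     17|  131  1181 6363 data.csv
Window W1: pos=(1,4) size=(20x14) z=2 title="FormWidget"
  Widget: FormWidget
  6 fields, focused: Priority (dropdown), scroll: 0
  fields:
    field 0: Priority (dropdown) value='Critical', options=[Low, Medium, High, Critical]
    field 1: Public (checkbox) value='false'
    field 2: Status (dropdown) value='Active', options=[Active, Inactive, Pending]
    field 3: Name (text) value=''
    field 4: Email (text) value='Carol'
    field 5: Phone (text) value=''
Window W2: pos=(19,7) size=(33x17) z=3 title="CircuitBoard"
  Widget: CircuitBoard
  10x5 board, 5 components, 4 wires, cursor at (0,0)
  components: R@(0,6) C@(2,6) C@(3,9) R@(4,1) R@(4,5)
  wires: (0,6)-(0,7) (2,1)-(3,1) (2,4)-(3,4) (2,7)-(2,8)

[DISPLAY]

e:       [  ┃   0 1 2 3 4 5 6 7 8 9         ┃   
il:      [Ca┃0  [.]                      R ─┃   
ne:      [  ┃                               ┃   
            ┃1                              ┃   
            ┃                               ┃   
            ┃2       ·           ·       C  ┃   
            ┃        │           │          ┃   
━━━━━━━━━━━━┃3       ·           ·          ┃   
            ┃                               ┃   
            ┃4       R               R      ┃   
            ┃Cursor: (0,0)                  ┃   
            ┃                               ┃   
            ┃                               ┃   
            ┗━━━━━━━━━━━━━━━━━━━━━━━━━━━━━━━┛   
                                                
                                                
                                                
                    ┏━━━━━━━━━━━━━━━━━━━━┓      
                    ┃ Terminal           ┃      
                    ┠────────────────────┨      
                    ┃$ git status        ┃      
                    ┃On branch main      ┃      
                    ┃Changes not staged f┃      
                    ┃                    ┃      


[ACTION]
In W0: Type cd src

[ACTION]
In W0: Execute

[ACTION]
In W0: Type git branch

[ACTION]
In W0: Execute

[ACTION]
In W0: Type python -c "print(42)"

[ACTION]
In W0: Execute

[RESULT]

e:       [  ┃   0 1 2 3 4 5 6 7 8 9         ┃   
il:      [Ca┃0  [.]                      R ─┃   
ne:      [  ┃                               ┃   
            ┃1                              ┃   
            ┃                               ┃   
            ┃2       ·           ·       C  ┃   
            ┃        │           │          ┃   
━━━━━━━━━━━━┃3       ·           ·          ┃   
            ┃                               ┃   
            ┃4       R               R      ┃   
            ┃Cursor: (0,0)                  ┃   
            ┃                               ┃   
            ┃                               ┃   
            ┗━━━━━━━━━━━━━━━━━━━━━━━━━━━━━━━┛   
                                                
                                                
                                                
                    ┏━━━━━━━━━━━━━━━━━━━━┓      
                    ┃ Terminal           ┃      
                    ┠────────────────────┨      
                    ┃$ git branch        ┃      
                    ┃* main              ┃      
                    ┃  develop           ┃      
                    ┃$ python -c "print(4┃      


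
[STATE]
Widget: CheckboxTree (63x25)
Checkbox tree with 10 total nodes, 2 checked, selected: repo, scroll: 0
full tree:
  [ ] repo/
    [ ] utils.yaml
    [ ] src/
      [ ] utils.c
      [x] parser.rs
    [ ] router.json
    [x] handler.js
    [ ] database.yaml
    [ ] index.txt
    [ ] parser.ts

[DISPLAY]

>[-] repo/                                                     
   [ ] utils.yaml                                              
   [-] src/                                                    
     [ ] utils.c                                               
     [x] parser.rs                                             
   [ ] router.json                                             
   [x] handler.js                                              
   [ ] database.yaml                                           
   [ ] index.txt                                               
   [ ] parser.ts                                               
                                                               
                                                               
                                                               
                                                               
                                                               
                                                               
                                                               
                                                               
                                                               
                                                               
                                                               
                                                               
                                                               
                                                               
                                                               


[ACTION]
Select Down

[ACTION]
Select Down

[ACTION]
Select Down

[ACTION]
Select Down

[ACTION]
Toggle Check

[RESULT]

 [-] repo/                                                     
   [ ] utils.yaml                                              
   [ ] src/                                                    
     [ ] utils.c                                               
>    [ ] parser.rs                                             
   [ ] router.json                                             
   [x] handler.js                                              
   [ ] database.yaml                                           
   [ ] index.txt                                               
   [ ] parser.ts                                               
                                                               
                                                               
                                                               
                                                               
                                                               
                                                               
                                                               
                                                               
                                                               
                                                               
                                                               
                                                               
                                                               
                                                               
                                                               


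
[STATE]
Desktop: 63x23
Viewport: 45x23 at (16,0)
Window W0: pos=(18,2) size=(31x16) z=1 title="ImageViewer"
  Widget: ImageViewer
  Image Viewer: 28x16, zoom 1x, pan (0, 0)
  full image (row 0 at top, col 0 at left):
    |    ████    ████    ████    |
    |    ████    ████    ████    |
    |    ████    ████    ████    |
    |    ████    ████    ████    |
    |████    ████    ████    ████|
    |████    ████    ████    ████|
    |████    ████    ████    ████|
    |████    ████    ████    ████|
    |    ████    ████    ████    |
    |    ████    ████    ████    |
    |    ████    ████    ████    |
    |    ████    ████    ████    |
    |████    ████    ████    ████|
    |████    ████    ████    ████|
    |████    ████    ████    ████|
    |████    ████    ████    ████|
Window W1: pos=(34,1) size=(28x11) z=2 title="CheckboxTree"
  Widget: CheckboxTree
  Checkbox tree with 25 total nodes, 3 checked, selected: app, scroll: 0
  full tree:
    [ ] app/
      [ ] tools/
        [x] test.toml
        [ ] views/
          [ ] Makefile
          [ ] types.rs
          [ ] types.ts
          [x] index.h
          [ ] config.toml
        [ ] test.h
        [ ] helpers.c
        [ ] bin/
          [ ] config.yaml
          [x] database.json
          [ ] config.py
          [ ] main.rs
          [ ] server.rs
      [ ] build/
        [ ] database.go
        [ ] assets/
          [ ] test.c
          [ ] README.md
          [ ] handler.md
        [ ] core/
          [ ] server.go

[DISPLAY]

                                             
                  ┏━━━━━━━━━━━━━━━━━━━━━━━━━━
  ┏━━━━━━━━━━━━━━━┃ CheckboxTree             
  ┃ ImageViewer   ┠──────────────────────────
  ┠───────────────┃>[-] app/                 
  ┃    ████    ███┃   [-] tools/             
  ┃    ████    ███┃     [x] test.toml        
  ┃    ████    ███┃     [-] views/           
  ┃    ████    ███┃       [ ] Makefile       
  ┃████    ████   ┃       [ ] types.rs       
  ┃████    ████   ┃       [ ] types.ts       
  ┃████    ████   ┗━━━━━━━━━━━━━━━━━━━━━━━━━━
  ┃████    ████    ████    ████ ┃            
  ┃    ████    ████    ████     ┃            
  ┃    ████    ████    ████     ┃            
  ┃    ████    ████    ████     ┃            
  ┃    ████    ████    ████     ┃            
  ┗━━━━━━━━━━━━━━━━━━━━━━━━━━━━━┛            
                                             
                                             
                                             
                                             
                                             


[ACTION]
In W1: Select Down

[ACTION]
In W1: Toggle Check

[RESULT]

                                             
                  ┏━━━━━━━━━━━━━━━━━━━━━━━━━━
  ┏━━━━━━━━━━━━━━━┃ CheckboxTree             
  ┃ ImageViewer   ┠──────────────────────────
  ┠───────────────┃ [-] app/                 
  ┃    ████    ███┃>  [x] tools/             
  ┃    ████    ███┃     [x] test.toml        
  ┃    ████    ███┃     [x] views/           
  ┃    ████    ███┃       [x] Makefile       
  ┃████    ████   ┃       [x] types.rs       
  ┃████    ████   ┃       [x] types.ts       
  ┃████    ████   ┗━━━━━━━━━━━━━━━━━━━━━━━━━━
  ┃████    ████    ████    ████ ┃            
  ┃    ████    ████    ████     ┃            
  ┃    ████    ████    ████     ┃            
  ┃    ████    ████    ████     ┃            
  ┃    ████    ████    ████     ┃            
  ┗━━━━━━━━━━━━━━━━━━━━━━━━━━━━━┛            
                                             
                                             
                                             
                                             
                                             


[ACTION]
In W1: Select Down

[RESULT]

                                             
                  ┏━━━━━━━━━━━━━━━━━━━━━━━━━━
  ┏━━━━━━━━━━━━━━━┃ CheckboxTree             
  ┃ ImageViewer   ┠──────────────────────────
  ┠───────────────┃ [-] app/                 
  ┃    ████    ███┃   [x] tools/             
  ┃    ████    ███┃>    [x] test.toml        
  ┃    ████    ███┃     [x] views/           
  ┃    ████    ███┃       [x] Makefile       
  ┃████    ████   ┃       [x] types.rs       
  ┃████    ████   ┃       [x] types.ts       
  ┃████    ████   ┗━━━━━━━━━━━━━━━━━━━━━━━━━━
  ┃████    ████    ████    ████ ┃            
  ┃    ████    ████    ████     ┃            
  ┃    ████    ████    ████     ┃            
  ┃    ████    ████    ████     ┃            
  ┃    ████    ████    ████     ┃            
  ┗━━━━━━━━━━━━━━━━━━━━━━━━━━━━━┛            
                                             
                                             
                                             
                                             
                                             


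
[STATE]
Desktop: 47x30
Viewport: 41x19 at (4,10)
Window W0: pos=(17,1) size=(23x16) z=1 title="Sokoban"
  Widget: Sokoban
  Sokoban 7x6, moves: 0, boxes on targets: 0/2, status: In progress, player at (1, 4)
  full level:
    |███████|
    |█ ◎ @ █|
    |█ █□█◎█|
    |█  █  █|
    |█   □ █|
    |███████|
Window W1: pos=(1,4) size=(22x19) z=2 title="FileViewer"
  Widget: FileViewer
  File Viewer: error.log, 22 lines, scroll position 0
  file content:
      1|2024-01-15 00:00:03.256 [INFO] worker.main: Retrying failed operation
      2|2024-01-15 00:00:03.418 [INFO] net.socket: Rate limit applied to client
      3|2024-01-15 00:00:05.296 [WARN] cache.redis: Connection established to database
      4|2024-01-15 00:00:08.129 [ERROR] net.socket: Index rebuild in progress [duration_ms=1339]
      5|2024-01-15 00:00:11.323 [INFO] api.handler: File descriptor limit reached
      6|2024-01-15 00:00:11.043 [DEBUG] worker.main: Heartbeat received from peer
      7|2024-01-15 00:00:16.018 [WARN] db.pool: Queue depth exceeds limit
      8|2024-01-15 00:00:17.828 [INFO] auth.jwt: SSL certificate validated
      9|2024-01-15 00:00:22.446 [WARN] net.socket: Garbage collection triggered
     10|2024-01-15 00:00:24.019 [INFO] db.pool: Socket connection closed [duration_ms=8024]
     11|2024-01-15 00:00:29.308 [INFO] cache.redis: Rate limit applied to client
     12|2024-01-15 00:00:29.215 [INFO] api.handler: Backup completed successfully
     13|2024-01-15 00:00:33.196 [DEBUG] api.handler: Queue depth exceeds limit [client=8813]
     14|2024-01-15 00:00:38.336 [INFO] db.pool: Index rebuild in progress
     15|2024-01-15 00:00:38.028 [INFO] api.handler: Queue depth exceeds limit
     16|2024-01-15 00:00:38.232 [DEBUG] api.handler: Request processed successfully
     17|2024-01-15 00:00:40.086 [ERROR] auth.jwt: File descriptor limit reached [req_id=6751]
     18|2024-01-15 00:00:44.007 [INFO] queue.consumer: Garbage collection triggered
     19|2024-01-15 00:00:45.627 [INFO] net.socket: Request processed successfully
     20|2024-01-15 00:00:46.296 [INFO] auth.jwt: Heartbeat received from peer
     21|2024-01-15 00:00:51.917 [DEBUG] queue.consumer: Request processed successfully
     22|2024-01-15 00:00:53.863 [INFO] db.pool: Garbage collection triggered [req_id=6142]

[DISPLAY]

24-01-15 00:00:08░┃: 0  0/2        ┃     
24-01-15 00:00:11░┃                ┃     
24-01-15 00:00:11░┃                ┃     
24-01-15 00:00:16░┃                ┃     
24-01-15 00:00:17░┃                ┃     
24-01-15 00:00:22░┃                ┃     
24-01-15 00:00:24░┃━━━━━━━━━━━━━━━━┛     
24-01-15 00:00:29░┃                      
24-01-15 00:00:29░┃                      
24-01-15 00:00:33░┃                      
24-01-15 00:00:38░┃                      
24-01-15 00:00:38▼┃                      
━━━━━━━━━━━━━━━━━━┛                      
                                         
                                         
                                         
                                         
                                         
                                         


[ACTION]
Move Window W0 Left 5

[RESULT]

24-01-15 00:00:08░┃0/2        ┃          
24-01-15 00:00:11░┃           ┃          
24-01-15 00:00:11░┃           ┃          
24-01-15 00:00:16░┃           ┃          
24-01-15 00:00:17░┃           ┃          
24-01-15 00:00:22░┃           ┃          
24-01-15 00:00:24░┃━━━━━━━━━━━┛          
24-01-15 00:00:29░┃                      
24-01-15 00:00:29░┃                      
24-01-15 00:00:33░┃                      
24-01-15 00:00:38░┃                      
24-01-15 00:00:38▼┃                      
━━━━━━━━━━━━━━━━━━┛                      
                                         
                                         
                                         
                                         
                                         
                                         


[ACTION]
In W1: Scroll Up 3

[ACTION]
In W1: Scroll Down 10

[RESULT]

24-01-15 00:00:29░┃0/2        ┃          
24-01-15 00:00:29░┃           ┃          
24-01-15 00:00:33░┃           ┃          
24-01-15 00:00:38░┃           ┃          
24-01-15 00:00:38░┃           ┃          
24-01-15 00:00:38░┃           ┃          
24-01-15 00:00:40░┃━━━━━━━━━━━┛          
24-01-15 00:00:44░┃                      
24-01-15 00:00:45░┃                      
24-01-15 00:00:46░┃                      
24-01-15 00:00:51█┃                      
24-01-15 00:00:53▼┃                      
━━━━━━━━━━━━━━━━━━┛                      
                                         
                                         
                                         
                                         
                                         
                                         
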